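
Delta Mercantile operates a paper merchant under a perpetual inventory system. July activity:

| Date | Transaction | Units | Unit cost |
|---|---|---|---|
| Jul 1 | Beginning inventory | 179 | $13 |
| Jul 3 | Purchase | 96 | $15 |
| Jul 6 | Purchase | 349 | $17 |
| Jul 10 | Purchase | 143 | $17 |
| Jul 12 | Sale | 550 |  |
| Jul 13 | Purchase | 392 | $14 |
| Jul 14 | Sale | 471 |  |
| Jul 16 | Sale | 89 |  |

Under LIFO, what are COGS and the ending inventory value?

Jul 12, 550 sold [LIFO — newest first]: 143 @ $17 + 349 @ $17 + 58 @ $15 = $9,234
Jul 14, 471 sold [LIFO — newest first]: 392 @ $14 + 38 @ $15 + 41 @ $13 = $6,591
Jul 16, 89 sold [LIFO — newest first]: 89 @ $13 = $1,157
Total COGS = $9,234 + $6,591 + $1,157 = $16,982
Ending inventory: 49 @ $13 = $637

COGS = $16,982; ending inventory = $637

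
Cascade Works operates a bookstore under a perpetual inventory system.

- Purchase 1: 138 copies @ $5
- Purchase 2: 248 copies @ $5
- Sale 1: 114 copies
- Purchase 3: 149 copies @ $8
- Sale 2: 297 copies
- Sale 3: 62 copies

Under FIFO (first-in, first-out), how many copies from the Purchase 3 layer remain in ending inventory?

Sale 1 (114) [FIFO — oldest first]: 114 @ $5 = $570
Sale 2 (297) [FIFO — oldest first]: 24 @ $5 + 248 @ $5 + 25 @ $8 = $1,560
Sale 3 (62) [FIFO — oldest first]: 62 @ $8 = $496
Total COGS = $570 + $1,560 + $496 = $2,626
Ending inventory: 62 @ $8 = $496

62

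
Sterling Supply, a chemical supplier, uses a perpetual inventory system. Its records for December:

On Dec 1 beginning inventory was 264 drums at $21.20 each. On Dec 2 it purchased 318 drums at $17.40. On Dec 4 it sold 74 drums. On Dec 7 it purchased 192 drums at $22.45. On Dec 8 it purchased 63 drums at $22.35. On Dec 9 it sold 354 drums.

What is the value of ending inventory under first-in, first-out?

Dec 4, 74 sold [FIFO — oldest first]: 74 @ $21.20 = $1,568.80
Dec 9, 354 sold [FIFO — oldest first]: 190 @ $21.20 + 164 @ $17.40 = $6,881.60
Total COGS = $1,568.80 + $6,881.60 = $8,450.40
Ending inventory: 154 @ $17.40 + 192 @ $22.45 + 63 @ $22.35 = $8,398.05
Check: goods available $16,848.45 = COGS $8,450.40 + ending $8,398.05

Ending inventory = $8,398.05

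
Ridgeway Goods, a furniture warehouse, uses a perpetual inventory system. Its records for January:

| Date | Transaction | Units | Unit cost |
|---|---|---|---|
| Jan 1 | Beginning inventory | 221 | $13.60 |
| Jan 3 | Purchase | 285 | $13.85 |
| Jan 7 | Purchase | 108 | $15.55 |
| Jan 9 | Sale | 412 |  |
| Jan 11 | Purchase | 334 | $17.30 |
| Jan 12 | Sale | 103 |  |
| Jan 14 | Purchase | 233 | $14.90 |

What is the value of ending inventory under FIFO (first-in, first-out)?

Ending inventory = $10,789.35

Jan 9, 412 sold [FIFO — oldest first]: 221 @ $13.60 + 191 @ $13.85 = $5,650.95
Jan 12, 103 sold [FIFO — oldest first]: 94 @ $13.85 + 9 @ $15.55 = $1,441.85
Total COGS = $5,650.95 + $1,441.85 = $7,092.80
Ending inventory: 99 @ $15.55 + 334 @ $17.30 + 233 @ $14.90 = $10,789.35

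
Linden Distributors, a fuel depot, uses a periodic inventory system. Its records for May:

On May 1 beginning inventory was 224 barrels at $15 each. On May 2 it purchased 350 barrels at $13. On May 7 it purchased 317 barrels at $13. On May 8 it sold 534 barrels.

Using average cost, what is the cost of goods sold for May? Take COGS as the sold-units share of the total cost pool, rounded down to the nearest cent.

COGS = $7,210.49

May 8, sell 534: 534/891 × $12,031.00 → $7,210.49
Ending inventory (cost pool remaining) = $4,820.51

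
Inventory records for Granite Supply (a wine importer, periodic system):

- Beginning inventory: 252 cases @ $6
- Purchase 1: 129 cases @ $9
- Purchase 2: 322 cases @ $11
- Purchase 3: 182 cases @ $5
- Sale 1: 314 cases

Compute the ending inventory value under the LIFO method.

Ending inventory = $4,763

Sale 1 (314) [LIFO — newest first]: 182 @ $5 + 132 @ $11 = $2,362
Ending inventory: 252 @ $6 + 129 @ $9 + 190 @ $11 = $4,763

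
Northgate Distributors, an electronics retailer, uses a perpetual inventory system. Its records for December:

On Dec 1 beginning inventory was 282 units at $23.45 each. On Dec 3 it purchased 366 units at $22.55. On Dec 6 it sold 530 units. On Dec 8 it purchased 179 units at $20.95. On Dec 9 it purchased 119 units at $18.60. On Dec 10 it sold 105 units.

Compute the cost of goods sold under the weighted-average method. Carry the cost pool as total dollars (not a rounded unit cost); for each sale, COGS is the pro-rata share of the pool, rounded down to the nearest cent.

COGS = $14,347.56

After Dec 1: 282 on hand, pool $6,612.90 (≈ $23.4500 each)
After Dec 3: 648 on hand, pool $14,866.20 (≈ $22.9417 each)
Dec 6, sell 530: 530/648 × $14,866.20 → $12,159.08
After Dec 8: 297 on hand, pool $6,457.17 (≈ $21.7413 each)
After Dec 9: 416 on hand, pool $8,670.57 (≈ $20.8427 each)
Dec 10, sell 105: 105/416 × $8,670.57 → $2,188.48
Total COGS = $12,159.08 + $2,188.48 = $14,347.56
Ending inventory (cost pool remaining) = $6,482.09
Check: goods available $20,829.65 = COGS $14,347.56 + ending $6,482.09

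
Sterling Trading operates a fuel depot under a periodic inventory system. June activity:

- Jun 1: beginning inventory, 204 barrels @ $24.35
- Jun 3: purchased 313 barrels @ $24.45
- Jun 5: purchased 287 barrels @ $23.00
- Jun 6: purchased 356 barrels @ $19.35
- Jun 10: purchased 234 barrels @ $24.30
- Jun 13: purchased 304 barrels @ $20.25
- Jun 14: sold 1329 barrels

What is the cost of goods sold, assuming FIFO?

Jun 14, 1329 sold [FIFO — oldest first]: 204 @ $24.35 + 313 @ $24.45 + 287 @ $23.00 + 356 @ $19.35 + 169 @ $24.30 = $30,216.55
Ending inventory: 65 @ $24.30 + 304 @ $20.25 = $7,735.50
Check: goods available $37,952.05 = COGS $30,216.55 + ending $7,735.50

COGS = $30,216.55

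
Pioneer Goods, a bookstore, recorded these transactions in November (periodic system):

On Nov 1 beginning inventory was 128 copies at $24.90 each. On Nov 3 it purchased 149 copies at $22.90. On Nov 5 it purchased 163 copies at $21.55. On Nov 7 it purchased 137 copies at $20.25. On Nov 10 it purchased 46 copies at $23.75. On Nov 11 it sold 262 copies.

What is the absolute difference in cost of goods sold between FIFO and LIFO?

FIFO COGS: 128 @ $24.90 + 134 @ $22.90 = $6,255.80
LIFO COGS: 46 @ $23.75 + 137 @ $20.25 + 79 @ $21.55 = $5,569.20
Difference = |$6,255.80 − $5,569.20| = $686.60

$686.60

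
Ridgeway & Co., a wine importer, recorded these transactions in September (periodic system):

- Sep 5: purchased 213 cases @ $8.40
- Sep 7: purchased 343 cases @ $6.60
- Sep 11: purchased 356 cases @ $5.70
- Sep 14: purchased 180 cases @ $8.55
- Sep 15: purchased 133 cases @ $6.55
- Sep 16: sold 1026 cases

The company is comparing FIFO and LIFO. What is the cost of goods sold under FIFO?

FIFO COGS: 213 @ $8.40 + 343 @ $6.60 + 356 @ $5.70 + 114 @ $8.55 = $7,056.90
LIFO COGS: 133 @ $6.55 + 180 @ $8.55 + 356 @ $5.70 + 343 @ $6.60 + 14 @ $8.40 = $6,820.75

COGS = $7,056.90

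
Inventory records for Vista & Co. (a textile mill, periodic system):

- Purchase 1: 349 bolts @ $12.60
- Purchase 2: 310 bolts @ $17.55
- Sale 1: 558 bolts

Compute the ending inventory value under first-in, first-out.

Sale 1 (558) [FIFO — oldest first]: 349 @ $12.60 + 209 @ $17.55 = $8,065.35
Ending inventory: 101 @ $17.55 = $1,772.55

Ending inventory = $1,772.55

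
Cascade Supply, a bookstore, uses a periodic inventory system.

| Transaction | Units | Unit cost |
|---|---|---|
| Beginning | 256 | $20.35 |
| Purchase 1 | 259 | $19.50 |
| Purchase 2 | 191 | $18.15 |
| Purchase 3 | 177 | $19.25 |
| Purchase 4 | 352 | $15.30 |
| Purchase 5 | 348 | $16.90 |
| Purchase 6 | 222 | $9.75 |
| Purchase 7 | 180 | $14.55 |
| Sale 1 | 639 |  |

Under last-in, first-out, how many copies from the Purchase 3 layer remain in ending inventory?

177

Sale 1 (639) [LIFO — newest first]: 180 @ $14.55 + 222 @ $9.75 + 237 @ $16.90 = $8,788.80
Ending inventory: 256 @ $20.35 + 259 @ $19.50 + 191 @ $18.15 + 177 @ $19.25 + 352 @ $15.30 + 111 @ $16.90 = $24,395.50
Check: goods available $33,184.30 = COGS $8,788.80 + ending $24,395.50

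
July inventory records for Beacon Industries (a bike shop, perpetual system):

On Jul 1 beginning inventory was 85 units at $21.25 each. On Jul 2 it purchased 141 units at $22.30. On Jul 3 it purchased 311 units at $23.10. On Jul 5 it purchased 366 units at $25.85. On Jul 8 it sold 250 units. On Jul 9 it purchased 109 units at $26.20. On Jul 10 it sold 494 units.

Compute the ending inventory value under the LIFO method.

Jul 8, 250 sold [LIFO — newest first]: 250 @ $25.85 = $6,462.50
Jul 10, 494 sold [LIFO — newest first]: 109 @ $26.20 + 116 @ $25.85 + 269 @ $23.10 = $12,068.30
Total COGS = $6,462.50 + $12,068.30 = $18,530.80
Ending inventory: 85 @ $21.25 + 141 @ $22.30 + 42 @ $23.10 = $5,920.75

Ending inventory = $5,920.75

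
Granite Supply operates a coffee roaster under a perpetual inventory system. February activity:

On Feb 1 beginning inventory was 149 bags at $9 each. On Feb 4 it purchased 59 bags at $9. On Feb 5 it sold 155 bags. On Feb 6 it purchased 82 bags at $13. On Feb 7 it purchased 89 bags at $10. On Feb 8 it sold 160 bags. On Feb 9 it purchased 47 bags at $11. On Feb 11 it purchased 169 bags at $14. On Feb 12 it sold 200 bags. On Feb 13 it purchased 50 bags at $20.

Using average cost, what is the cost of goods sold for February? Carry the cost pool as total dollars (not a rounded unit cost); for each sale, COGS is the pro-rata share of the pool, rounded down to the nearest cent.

COGS = $5,688.67

After Feb 1: 149 on hand, pool $1,341.00 (≈ $9.0000 each)
After Feb 4: 208 on hand, pool $1,872.00 (≈ $9.0000 each)
Feb 5, sell 155: 155/208 × $1,872.00 → $1,395.00
After Feb 6: 135 on hand, pool $1,543.00 (≈ $11.4296 each)
After Feb 7: 224 on hand, pool $2,433.00 (≈ $10.8616 each)
Feb 8, sell 160: 160/224 × $2,433.00 → $1,737.85
After Feb 9: 111 on hand, pool $1,212.15 (≈ $10.9203 each)
After Feb 11: 280 on hand, pool $3,578.15 (≈ $12.7791 each)
Feb 12, sell 200: 200/280 × $3,578.15 → $2,555.82
After Feb 13: 130 on hand, pool $2,022.33 (≈ $15.5564 each)
Total COGS = $1,395.00 + $1,737.85 + $2,555.82 = $5,688.67
Ending inventory (cost pool remaining) = $2,022.33
Check: goods available $7,711.00 = COGS $5,688.67 + ending $2,022.33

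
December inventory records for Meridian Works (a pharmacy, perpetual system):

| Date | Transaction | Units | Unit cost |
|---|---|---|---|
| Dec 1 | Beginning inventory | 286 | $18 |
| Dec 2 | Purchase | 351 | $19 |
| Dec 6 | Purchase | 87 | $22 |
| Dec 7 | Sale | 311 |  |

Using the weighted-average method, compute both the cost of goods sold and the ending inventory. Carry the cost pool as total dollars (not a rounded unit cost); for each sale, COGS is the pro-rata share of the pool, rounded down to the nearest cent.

COGS = $5,898.26; ending inventory = $7,832.74

After Dec 1: 286 on hand, pool $5,148.00 (≈ $18.0000 each)
After Dec 2: 637 on hand, pool $11,817.00 (≈ $18.5510 each)
After Dec 6: 724 on hand, pool $13,731.00 (≈ $18.9655 each)
Dec 7, sell 311: 311/724 × $13,731.00 → $5,898.26
Ending inventory (cost pool remaining) = $7,832.74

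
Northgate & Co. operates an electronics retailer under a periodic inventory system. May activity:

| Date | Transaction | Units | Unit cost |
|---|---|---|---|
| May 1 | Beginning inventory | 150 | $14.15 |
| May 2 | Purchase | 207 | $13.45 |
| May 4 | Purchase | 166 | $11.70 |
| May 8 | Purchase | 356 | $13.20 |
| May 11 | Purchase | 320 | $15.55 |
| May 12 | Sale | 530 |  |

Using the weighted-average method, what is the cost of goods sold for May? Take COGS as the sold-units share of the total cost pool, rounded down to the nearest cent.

COGS = $7,304.20

May 12, sell 530: 530/1199 × $16,524.05 → $7,304.20
Ending inventory (cost pool remaining) = $9,219.85
Check: goods available $16,524.05 = COGS $7,304.20 + ending $9,219.85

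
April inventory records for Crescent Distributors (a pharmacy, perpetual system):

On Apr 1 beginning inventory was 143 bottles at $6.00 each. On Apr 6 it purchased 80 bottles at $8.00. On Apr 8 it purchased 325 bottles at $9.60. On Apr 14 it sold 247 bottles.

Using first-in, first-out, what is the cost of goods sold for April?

COGS = $1,728.40

Apr 14, 247 sold [FIFO — oldest first]: 143 @ $6.00 + 80 @ $8.00 + 24 @ $9.60 = $1,728.40
Ending inventory: 301 @ $9.60 = $2,889.60
Check: goods available $4,618.00 = COGS $1,728.40 + ending $2,889.60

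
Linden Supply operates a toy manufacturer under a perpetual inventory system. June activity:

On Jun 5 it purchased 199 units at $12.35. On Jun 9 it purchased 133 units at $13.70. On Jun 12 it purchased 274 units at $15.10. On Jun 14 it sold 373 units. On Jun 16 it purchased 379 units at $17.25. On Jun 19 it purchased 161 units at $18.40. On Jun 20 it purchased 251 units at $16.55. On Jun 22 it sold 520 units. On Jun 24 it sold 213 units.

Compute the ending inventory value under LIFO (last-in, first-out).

Ending inventory = $3,923.95

Jun 14, 373 sold [LIFO — newest first]: 274 @ $15.10 + 99 @ $13.70 = $5,493.70
Jun 22, 520 sold [LIFO — newest first]: 251 @ $16.55 + 161 @ $18.40 + 108 @ $17.25 = $8,979.45
Jun 24, 213 sold [LIFO — newest first]: 213 @ $17.25 = $3,674.25
Total COGS = $5,493.70 + $8,979.45 + $3,674.25 = $18,147.40
Ending inventory: 199 @ $12.35 + 34 @ $13.70 + 58 @ $17.25 = $3,923.95
Check: goods available $22,071.35 = COGS $18,147.40 + ending $3,923.95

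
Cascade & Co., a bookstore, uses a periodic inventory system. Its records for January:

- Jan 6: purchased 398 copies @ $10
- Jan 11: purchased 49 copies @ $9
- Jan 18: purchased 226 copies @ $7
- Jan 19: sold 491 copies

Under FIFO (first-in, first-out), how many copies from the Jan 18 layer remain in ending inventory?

182

Jan 19, 491 sold [FIFO — oldest first]: 398 @ $10 + 49 @ $9 + 44 @ $7 = $4,729
Ending inventory: 182 @ $7 = $1,274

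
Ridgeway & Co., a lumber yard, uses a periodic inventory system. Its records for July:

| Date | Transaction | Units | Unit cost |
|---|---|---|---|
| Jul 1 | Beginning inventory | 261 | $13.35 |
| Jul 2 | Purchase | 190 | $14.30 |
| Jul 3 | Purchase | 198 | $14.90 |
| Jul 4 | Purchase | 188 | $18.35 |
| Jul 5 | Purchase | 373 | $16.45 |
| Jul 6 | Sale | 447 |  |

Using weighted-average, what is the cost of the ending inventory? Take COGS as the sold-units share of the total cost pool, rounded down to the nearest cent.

Jul 6, sell 447: 447/1210 × $18,737.20 → $6,921.92
Ending inventory (cost pool remaining) = $11,815.28
Check: goods available $18,737.20 = COGS $6,921.92 + ending $11,815.28

Ending inventory = $11,815.28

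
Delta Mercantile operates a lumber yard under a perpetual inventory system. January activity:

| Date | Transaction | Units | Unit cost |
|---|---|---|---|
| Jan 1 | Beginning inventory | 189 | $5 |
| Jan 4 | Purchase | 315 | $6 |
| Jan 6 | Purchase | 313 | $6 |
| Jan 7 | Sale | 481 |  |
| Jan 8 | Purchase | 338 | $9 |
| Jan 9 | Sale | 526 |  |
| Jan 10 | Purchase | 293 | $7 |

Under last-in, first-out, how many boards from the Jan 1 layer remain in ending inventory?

Jan 7, 481 sold [LIFO — newest first]: 313 @ $6 + 168 @ $6 = $2,886
Jan 9, 526 sold [LIFO — newest first]: 338 @ $9 + 147 @ $6 + 41 @ $5 = $4,129
Total COGS = $2,886 + $4,129 = $7,015
Ending inventory: 148 @ $5 + 293 @ $7 = $2,791

148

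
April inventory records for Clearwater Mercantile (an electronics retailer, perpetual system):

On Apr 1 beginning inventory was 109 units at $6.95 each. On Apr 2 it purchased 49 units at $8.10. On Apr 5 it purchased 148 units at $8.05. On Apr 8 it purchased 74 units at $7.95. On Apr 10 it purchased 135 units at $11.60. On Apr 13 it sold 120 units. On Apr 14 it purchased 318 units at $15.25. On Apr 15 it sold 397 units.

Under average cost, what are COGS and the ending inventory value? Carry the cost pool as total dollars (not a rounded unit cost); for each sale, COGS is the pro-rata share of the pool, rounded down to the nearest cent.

COGS = $5,670.62; ending inventory = $3,679.03

After Apr 1: 109 on hand, pool $757.55 (≈ $6.9500 each)
After Apr 2: 158 on hand, pool $1,154.45 (≈ $7.3066 each)
After Apr 5: 306 on hand, pool $2,345.85 (≈ $7.6662 each)
After Apr 8: 380 on hand, pool $2,934.15 (≈ $7.7214 each)
After Apr 10: 515 on hand, pool $4,500.15 (≈ $8.7382 each)
Apr 13, sell 120: 120/515 × $4,500.15 → $1,048.57
After Apr 14: 713 on hand, pool $8,301.08 (≈ $11.6425 each)
Apr 15, sell 397: 397/713 × $8,301.08 → $4,622.05
Total COGS = $1,048.57 + $4,622.05 = $5,670.62
Ending inventory (cost pool remaining) = $3,679.03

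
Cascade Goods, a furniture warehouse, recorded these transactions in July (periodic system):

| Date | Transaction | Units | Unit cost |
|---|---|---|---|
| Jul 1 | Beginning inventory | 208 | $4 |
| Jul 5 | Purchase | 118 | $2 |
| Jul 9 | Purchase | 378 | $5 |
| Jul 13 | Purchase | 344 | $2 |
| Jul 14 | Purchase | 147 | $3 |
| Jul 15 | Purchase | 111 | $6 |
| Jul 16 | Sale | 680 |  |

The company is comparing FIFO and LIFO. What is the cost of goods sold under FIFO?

COGS = $2,838

FIFO COGS: 208 @ $4 + 118 @ $2 + 354 @ $5 = $2,838
LIFO COGS: 111 @ $6 + 147 @ $3 + 344 @ $2 + 78 @ $5 = $2,185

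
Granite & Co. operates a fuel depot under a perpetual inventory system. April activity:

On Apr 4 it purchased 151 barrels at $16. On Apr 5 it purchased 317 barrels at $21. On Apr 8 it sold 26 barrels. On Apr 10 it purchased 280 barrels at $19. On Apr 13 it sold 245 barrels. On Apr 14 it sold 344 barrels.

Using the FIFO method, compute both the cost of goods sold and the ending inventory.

COGS = $11,866; ending inventory = $2,527

Apr 8, 26 sold [FIFO — oldest first]: 26 @ $16 = $416
Apr 13, 245 sold [FIFO — oldest first]: 125 @ $16 + 120 @ $21 = $4,520
Apr 14, 344 sold [FIFO — oldest first]: 197 @ $21 + 147 @ $19 = $6,930
Total COGS = $416 + $4,520 + $6,930 = $11,866
Ending inventory: 133 @ $19 = $2,527
Check: goods available $14,393 = COGS $11,866 + ending $2,527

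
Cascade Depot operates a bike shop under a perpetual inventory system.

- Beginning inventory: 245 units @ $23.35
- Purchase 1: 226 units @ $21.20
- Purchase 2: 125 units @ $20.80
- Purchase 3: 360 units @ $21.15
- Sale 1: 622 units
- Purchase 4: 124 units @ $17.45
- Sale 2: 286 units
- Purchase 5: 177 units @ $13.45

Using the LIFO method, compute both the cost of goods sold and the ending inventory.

COGS = $18,873.55; ending inventory = $6,396.85

Sale 1 (622) [LIFO — newest first]: 360 @ $21.15 + 125 @ $20.80 + 137 @ $21.20 = $13,118.40
Sale 2 (286) [LIFO — newest first]: 124 @ $17.45 + 89 @ $21.20 + 73 @ $23.35 = $5,755.15
Total COGS = $13,118.40 + $5,755.15 = $18,873.55
Ending inventory: 172 @ $23.35 + 177 @ $13.45 = $6,396.85
Check: goods available $25,270.40 = COGS $18,873.55 + ending $6,396.85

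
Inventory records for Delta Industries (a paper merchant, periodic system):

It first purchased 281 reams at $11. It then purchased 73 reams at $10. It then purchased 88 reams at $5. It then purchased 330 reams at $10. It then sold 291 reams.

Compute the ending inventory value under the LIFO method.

Sale 1 (291) [LIFO — newest first]: 291 @ $10 = $2,910
Ending inventory: 281 @ $11 + 73 @ $10 + 88 @ $5 + 39 @ $10 = $4,651
Check: goods available $7,561 = COGS $2,910 + ending $4,651

Ending inventory = $4,651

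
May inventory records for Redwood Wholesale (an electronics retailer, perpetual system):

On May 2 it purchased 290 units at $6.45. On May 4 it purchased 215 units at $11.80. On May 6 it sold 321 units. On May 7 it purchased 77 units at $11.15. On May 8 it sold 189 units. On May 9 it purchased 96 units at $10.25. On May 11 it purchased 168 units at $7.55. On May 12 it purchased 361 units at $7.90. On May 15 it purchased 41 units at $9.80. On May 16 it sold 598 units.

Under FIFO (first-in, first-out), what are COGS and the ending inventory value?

COGS = $9,588.25; ending inventory = $1,183.90

May 6, 321 sold [FIFO — oldest first]: 290 @ $6.45 + 31 @ $11.80 = $2,236.30
May 8, 189 sold [FIFO — oldest first]: 184 @ $11.80 + 5 @ $11.15 = $2,226.95
May 16, 598 sold [FIFO — oldest first]: 72 @ $11.15 + 96 @ $10.25 + 168 @ $7.55 + 262 @ $7.90 = $5,125.00
Total COGS = $2,236.30 + $2,226.95 + $5,125.00 = $9,588.25
Ending inventory: 99 @ $7.90 + 41 @ $9.80 = $1,183.90
Check: goods available $10,772.15 = COGS $9,588.25 + ending $1,183.90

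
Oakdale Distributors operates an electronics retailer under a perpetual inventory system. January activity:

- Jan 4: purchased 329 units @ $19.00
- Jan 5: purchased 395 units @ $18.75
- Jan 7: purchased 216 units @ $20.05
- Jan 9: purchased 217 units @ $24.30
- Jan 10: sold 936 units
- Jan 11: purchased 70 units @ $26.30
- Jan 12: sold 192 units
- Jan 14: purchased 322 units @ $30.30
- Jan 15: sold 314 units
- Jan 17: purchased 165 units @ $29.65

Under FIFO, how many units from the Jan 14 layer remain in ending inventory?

107

Jan 10, 936 sold [FIFO — oldest first]: 329 @ $19.00 + 395 @ $18.75 + 212 @ $20.05 = $17,907.85
Jan 12, 192 sold [FIFO — oldest first]: 4 @ $20.05 + 188 @ $24.30 = $4,648.60
Jan 15, 314 sold [FIFO — oldest first]: 29 @ $24.30 + 70 @ $26.30 + 215 @ $30.30 = $9,060.20
Total COGS = $17,907.85 + $4,648.60 + $9,060.20 = $31,616.65
Ending inventory: 107 @ $30.30 + 165 @ $29.65 = $8,134.35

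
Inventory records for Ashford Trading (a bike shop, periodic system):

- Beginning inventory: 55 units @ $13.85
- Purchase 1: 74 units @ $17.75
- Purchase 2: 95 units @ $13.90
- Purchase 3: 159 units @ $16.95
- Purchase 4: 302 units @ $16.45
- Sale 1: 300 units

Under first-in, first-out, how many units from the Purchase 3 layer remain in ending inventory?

83

Sale 1 (300) [FIFO — oldest first]: 55 @ $13.85 + 74 @ $17.75 + 95 @ $13.90 + 76 @ $16.95 = $4,683.95
Ending inventory: 83 @ $16.95 + 302 @ $16.45 = $6,374.75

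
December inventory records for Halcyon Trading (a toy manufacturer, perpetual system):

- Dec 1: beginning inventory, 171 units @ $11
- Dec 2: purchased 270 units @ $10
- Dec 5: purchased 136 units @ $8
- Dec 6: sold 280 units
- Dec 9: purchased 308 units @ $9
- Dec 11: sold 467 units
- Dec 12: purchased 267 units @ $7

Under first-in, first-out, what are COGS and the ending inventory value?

COGS = $7,199; ending inventory = $3,111

Dec 6, 280 sold [FIFO — oldest first]: 171 @ $11 + 109 @ $10 = $2,971
Dec 11, 467 sold [FIFO — oldest first]: 161 @ $10 + 136 @ $8 + 170 @ $9 = $4,228
Total COGS = $2,971 + $4,228 = $7,199
Ending inventory: 138 @ $9 + 267 @ $7 = $3,111
Check: goods available $10,310 = COGS $7,199 + ending $3,111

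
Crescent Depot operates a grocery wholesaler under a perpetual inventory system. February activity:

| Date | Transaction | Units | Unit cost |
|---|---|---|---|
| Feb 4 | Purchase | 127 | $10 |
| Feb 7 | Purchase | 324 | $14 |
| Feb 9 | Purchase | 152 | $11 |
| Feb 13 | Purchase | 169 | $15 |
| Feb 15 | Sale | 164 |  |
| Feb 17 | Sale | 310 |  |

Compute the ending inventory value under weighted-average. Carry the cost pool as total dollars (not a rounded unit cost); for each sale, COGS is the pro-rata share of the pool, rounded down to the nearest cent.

After Feb 4: 127 on hand, pool $1,270.00 (≈ $10.0000 each)
After Feb 7: 451 on hand, pool $5,806.00 (≈ $12.8736 each)
After Feb 9: 603 on hand, pool $7,478.00 (≈ $12.4013 each)
After Feb 13: 772 on hand, pool $10,013.00 (≈ $12.9702 each)
Feb 15, sell 164: 164/772 × $10,013.00 → $2,127.11
Feb 17, sell 310: 310/608 × $7,885.89 → $4,020.76
Total COGS = $2,127.11 + $4,020.76 = $6,147.87
Ending inventory (cost pool remaining) = $3,865.13
Check: goods available $10,013.00 = COGS $6,147.87 + ending $3,865.13

Ending inventory = $3,865.13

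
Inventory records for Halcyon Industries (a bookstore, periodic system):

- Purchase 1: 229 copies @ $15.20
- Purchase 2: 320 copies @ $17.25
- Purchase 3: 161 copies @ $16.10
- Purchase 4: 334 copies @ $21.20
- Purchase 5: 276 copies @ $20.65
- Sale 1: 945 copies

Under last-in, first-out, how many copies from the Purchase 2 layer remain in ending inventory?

146

Sale 1 (945) [LIFO — newest first]: 276 @ $20.65 + 334 @ $21.20 + 161 @ $16.10 + 174 @ $17.25 = $18,373.80
Ending inventory: 229 @ $15.20 + 146 @ $17.25 = $5,999.30
Check: goods available $24,373.10 = COGS $18,373.80 + ending $5,999.30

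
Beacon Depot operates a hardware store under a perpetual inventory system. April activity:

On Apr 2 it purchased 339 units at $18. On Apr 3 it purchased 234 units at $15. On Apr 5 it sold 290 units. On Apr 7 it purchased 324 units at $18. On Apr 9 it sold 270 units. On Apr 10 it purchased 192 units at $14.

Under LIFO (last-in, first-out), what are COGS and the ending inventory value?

Apr 5, 290 sold [LIFO — newest first]: 234 @ $15 + 56 @ $18 = $4,518
Apr 9, 270 sold [LIFO — newest first]: 270 @ $18 = $4,860
Total COGS = $4,518 + $4,860 = $9,378
Ending inventory: 283 @ $18 + 54 @ $18 + 192 @ $14 = $8,754

COGS = $9,378; ending inventory = $8,754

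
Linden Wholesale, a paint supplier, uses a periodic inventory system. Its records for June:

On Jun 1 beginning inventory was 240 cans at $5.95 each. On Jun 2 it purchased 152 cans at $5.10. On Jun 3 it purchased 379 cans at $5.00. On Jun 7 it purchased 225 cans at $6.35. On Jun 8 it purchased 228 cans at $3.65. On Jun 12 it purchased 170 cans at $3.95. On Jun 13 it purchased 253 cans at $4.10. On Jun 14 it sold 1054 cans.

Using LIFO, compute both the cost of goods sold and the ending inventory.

Jun 14, 1054 sold [LIFO — newest first]: 253 @ $4.10 + 170 @ $3.95 + 228 @ $3.65 + 225 @ $6.35 + 178 @ $5.00 = $4,859.75
Ending inventory: 240 @ $5.95 + 152 @ $5.10 + 201 @ $5.00 = $3,208.20

COGS = $4,859.75; ending inventory = $3,208.20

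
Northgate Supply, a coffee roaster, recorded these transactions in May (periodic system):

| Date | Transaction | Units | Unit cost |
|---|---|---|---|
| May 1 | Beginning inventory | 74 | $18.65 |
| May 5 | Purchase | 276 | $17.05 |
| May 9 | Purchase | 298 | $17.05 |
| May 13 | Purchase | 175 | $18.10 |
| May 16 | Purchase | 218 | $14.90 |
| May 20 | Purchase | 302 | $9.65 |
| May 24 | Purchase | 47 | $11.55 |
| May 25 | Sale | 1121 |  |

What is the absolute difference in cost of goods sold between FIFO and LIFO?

FIFO COGS: 74 @ $18.65 + 276 @ $17.05 + 298 @ $17.05 + 175 @ $18.10 + 218 @ $14.90 + 80 @ $9.65 = $18,354.50
LIFO COGS: 47 @ $11.55 + 302 @ $9.65 + 218 @ $14.90 + 175 @ $18.10 + 298 @ $17.05 + 81 @ $17.05 = $16,334.80
Difference = |$18,354.50 − $16,334.80| = $2,019.70

$2,019.70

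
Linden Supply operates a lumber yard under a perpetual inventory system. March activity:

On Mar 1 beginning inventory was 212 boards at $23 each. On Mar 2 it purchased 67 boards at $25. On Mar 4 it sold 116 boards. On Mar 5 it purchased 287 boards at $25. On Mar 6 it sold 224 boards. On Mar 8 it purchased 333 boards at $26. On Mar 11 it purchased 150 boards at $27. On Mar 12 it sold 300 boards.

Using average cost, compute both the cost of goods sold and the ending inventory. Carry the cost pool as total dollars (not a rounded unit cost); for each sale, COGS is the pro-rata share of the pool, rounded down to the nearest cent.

COGS = $15,915.60; ending inventory = $10,518.40

After Mar 1: 212 on hand, pool $4,876.00 (≈ $23.0000 each)
After Mar 2: 279 on hand, pool $6,551.00 (≈ $23.4803 each)
Mar 4, sell 116: 116/279 × $6,551.00 → $2,723.71
After Mar 5: 450 on hand, pool $11,002.29 (≈ $24.4495 each)
Mar 6, sell 224: 224/450 × $11,002.29 → $5,476.69
After Mar 8: 559 on hand, pool $14,183.60 (≈ $25.3732 each)
After Mar 11: 709 on hand, pool $18,233.60 (≈ $25.7173 each)
Mar 12, sell 300: 300/709 × $18,233.60 → $7,715.20
Total COGS = $2,723.71 + $5,476.69 + $7,715.20 = $15,915.60
Ending inventory (cost pool remaining) = $10,518.40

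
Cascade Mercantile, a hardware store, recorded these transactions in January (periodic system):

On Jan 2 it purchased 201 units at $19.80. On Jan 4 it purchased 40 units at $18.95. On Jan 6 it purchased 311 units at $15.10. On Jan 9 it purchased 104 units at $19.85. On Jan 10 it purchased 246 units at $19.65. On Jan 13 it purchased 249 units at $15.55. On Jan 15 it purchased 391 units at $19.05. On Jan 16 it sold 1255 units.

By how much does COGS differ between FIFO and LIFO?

FIFO COGS: 201 @ $19.80 + 40 @ $18.95 + 311 @ $15.10 + 104 @ $19.85 + 246 @ $19.65 + 249 @ $15.55 + 104 @ $19.05 = $22,185.35
LIFO COGS: 391 @ $19.05 + 249 @ $15.55 + 246 @ $19.65 + 104 @ $19.85 + 265 @ $15.10 = $22,220.30
Difference = |$22,185.35 − $22,220.30| = $34.95

$34.95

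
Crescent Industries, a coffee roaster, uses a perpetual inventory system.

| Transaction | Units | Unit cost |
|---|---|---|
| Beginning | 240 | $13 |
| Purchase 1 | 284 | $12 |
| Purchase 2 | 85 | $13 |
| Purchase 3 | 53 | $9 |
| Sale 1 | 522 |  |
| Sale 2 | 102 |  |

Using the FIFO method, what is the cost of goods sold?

COGS = $7,768

Sale 1 (522) [FIFO — oldest first]: 240 @ $13 + 282 @ $12 = $6,504
Sale 2 (102) [FIFO — oldest first]: 2 @ $12 + 85 @ $13 + 15 @ $9 = $1,264
Total COGS = $6,504 + $1,264 = $7,768
Ending inventory: 38 @ $9 = $342
Check: goods available $8,110 = COGS $7,768 + ending $342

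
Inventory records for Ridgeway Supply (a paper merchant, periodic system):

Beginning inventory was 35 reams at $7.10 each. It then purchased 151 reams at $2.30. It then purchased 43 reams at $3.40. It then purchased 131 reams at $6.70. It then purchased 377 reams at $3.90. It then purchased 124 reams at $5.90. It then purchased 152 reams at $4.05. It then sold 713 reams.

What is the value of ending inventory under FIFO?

Sale 1 (713) [FIFO — oldest first]: 35 @ $7.10 + 151 @ $2.30 + 43 @ $3.40 + 131 @ $6.70 + 353 @ $3.90 = $2,996.40
Ending inventory: 24 @ $3.90 + 124 @ $5.90 + 152 @ $4.05 = $1,440.80
Check: goods available $4,437.20 = COGS $2,996.40 + ending $1,440.80

Ending inventory = $1,440.80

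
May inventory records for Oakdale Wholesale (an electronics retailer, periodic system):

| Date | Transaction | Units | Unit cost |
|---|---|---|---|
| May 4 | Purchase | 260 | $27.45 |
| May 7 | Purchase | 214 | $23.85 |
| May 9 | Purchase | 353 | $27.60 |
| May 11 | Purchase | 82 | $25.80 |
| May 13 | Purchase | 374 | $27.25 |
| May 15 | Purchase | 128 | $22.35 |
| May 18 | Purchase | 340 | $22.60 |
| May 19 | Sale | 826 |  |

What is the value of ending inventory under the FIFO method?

Ending inventory = $22,879.50

May 19, 826 sold [FIFO — oldest first]: 260 @ $27.45 + 214 @ $23.85 + 352 @ $27.60 = $21,956.10
Ending inventory: 1 @ $27.60 + 82 @ $25.80 + 374 @ $27.25 + 128 @ $22.35 + 340 @ $22.60 = $22,879.50
Check: goods available $44,835.60 = COGS $21,956.10 + ending $22,879.50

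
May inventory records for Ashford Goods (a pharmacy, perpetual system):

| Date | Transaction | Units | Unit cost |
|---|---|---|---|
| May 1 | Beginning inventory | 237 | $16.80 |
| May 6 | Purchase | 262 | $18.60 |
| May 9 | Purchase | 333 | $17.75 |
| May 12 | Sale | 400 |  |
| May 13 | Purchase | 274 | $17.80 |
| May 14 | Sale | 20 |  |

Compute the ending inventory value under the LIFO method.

Ending inventory = $12,129.80

May 12, 400 sold [LIFO — newest first]: 333 @ $17.75 + 67 @ $18.60 = $7,156.95
May 14, 20 sold [LIFO — newest first]: 20 @ $17.80 = $356.00
Total COGS = $7,156.95 + $356.00 = $7,512.95
Ending inventory: 237 @ $16.80 + 195 @ $18.60 + 254 @ $17.80 = $12,129.80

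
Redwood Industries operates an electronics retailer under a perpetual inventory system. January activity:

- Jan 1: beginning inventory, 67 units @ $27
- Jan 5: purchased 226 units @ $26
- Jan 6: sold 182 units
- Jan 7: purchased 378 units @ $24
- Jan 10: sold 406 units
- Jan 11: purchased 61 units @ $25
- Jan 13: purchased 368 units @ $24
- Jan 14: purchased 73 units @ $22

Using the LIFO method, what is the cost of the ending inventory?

Ending inventory = $14,188

Jan 6, 182 sold [LIFO — newest first]: 182 @ $26 = $4,732
Jan 10, 406 sold [LIFO — newest first]: 378 @ $24 + 28 @ $26 = $9,800
Total COGS = $4,732 + $9,800 = $14,532
Ending inventory: 67 @ $27 + 16 @ $26 + 61 @ $25 + 368 @ $24 + 73 @ $22 = $14,188
Check: goods available $28,720 = COGS $14,532 + ending $14,188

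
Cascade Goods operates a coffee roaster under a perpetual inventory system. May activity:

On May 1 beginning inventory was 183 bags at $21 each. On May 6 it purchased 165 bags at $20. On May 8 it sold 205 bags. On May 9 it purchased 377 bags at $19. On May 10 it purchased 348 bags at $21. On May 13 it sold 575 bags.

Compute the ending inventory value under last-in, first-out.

May 8, 205 sold [LIFO — newest first]: 165 @ $20 + 40 @ $21 = $4,140
May 13, 575 sold [LIFO — newest first]: 348 @ $21 + 227 @ $19 = $11,621
Total COGS = $4,140 + $11,621 = $15,761
Ending inventory: 143 @ $21 + 150 @ $19 = $5,853
Check: goods available $21,614 = COGS $15,761 + ending $5,853

Ending inventory = $5,853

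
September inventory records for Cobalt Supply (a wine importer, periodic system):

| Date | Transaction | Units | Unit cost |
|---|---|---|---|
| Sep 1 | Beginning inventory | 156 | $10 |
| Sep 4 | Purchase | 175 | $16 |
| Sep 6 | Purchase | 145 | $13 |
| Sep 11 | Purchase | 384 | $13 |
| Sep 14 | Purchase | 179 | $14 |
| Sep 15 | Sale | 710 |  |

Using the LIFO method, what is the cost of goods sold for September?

Sep 15, 710 sold [LIFO — newest first]: 179 @ $14 + 384 @ $13 + 145 @ $13 + 2 @ $16 = $9,415
Ending inventory: 156 @ $10 + 173 @ $16 = $4,328

COGS = $9,415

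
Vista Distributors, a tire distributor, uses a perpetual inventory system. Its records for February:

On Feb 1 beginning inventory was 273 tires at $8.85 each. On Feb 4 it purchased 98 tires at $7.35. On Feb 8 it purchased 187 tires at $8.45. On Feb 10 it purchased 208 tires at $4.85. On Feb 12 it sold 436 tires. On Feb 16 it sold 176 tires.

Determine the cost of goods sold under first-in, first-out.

COGS = $4,978.40

Feb 12, 436 sold [FIFO — oldest first]: 273 @ $8.85 + 98 @ $7.35 + 65 @ $8.45 = $3,685.60
Feb 16, 176 sold [FIFO — oldest first]: 122 @ $8.45 + 54 @ $4.85 = $1,292.80
Total COGS = $3,685.60 + $1,292.80 = $4,978.40
Ending inventory: 154 @ $4.85 = $746.90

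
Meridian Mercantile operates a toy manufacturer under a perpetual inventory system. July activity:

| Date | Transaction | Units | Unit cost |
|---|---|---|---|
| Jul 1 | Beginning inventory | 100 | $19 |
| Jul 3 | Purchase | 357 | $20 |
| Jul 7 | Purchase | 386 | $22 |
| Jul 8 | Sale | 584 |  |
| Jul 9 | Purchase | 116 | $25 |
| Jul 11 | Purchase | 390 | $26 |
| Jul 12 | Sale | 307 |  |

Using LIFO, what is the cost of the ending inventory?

Ending inventory = $10,138

Jul 8, 584 sold [LIFO — newest first]: 386 @ $22 + 198 @ $20 = $12,452
Jul 12, 307 sold [LIFO — newest first]: 307 @ $26 = $7,982
Total COGS = $12,452 + $7,982 = $20,434
Ending inventory: 100 @ $19 + 159 @ $20 + 116 @ $25 + 83 @ $26 = $10,138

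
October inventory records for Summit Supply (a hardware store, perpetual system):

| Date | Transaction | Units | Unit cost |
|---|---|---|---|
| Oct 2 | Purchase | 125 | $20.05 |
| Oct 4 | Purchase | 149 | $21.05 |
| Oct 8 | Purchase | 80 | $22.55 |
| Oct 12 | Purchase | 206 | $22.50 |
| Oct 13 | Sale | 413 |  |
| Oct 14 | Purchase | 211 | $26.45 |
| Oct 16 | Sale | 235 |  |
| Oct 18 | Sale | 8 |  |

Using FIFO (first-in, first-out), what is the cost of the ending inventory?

Oct 13, 413 sold [FIFO — oldest first]: 125 @ $20.05 + 149 @ $21.05 + 80 @ $22.55 + 59 @ $22.50 = $8,774.20
Oct 16, 235 sold [FIFO — oldest first]: 147 @ $22.50 + 88 @ $26.45 = $5,635.10
Oct 18, 8 sold [FIFO — oldest first]: 8 @ $26.45 = $211.60
Total COGS = $8,774.20 + $5,635.10 + $211.60 = $14,620.90
Ending inventory: 115 @ $26.45 = $3,041.75

Ending inventory = $3,041.75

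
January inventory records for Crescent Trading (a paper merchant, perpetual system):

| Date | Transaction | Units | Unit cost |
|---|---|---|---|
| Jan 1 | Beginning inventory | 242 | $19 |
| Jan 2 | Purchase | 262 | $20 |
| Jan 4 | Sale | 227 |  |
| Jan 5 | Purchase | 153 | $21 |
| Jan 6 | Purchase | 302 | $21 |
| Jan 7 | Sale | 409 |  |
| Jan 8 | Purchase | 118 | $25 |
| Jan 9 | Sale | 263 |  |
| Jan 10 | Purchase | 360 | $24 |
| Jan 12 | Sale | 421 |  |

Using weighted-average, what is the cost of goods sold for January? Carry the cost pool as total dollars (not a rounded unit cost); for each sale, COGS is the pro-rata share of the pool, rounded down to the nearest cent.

After Jan 1: 242 on hand, pool $4,598.00 (≈ $19.0000 each)
After Jan 2: 504 on hand, pool $9,838.00 (≈ $19.5198 each)
Jan 4, sell 227: 227/504 × $9,838.00 → $4,431.00
After Jan 5: 430 on hand, pool $8,620.00 (≈ $20.0465 each)
After Jan 6: 732 on hand, pool $14,962.00 (≈ $20.4399 each)
Jan 7, sell 409: 409/732 × $14,962.00 → $8,359.91
After Jan 8: 441 on hand, pool $9,552.09 (≈ $21.6601 each)
Jan 9, sell 263: 263/441 × $9,552.09 → $5,696.59
After Jan 10: 538 on hand, pool $12,495.50 (≈ $23.2258 each)
Jan 12, sell 421: 421/538 × $12,495.50 → $9,778.07
Total COGS = $4,431.00 + $8,359.91 + $5,696.59 + $9,778.07 = $28,265.57
Ending inventory (cost pool remaining) = $2,717.43
Check: goods available $30,983.00 = COGS $28,265.57 + ending $2,717.43

COGS = $28,265.57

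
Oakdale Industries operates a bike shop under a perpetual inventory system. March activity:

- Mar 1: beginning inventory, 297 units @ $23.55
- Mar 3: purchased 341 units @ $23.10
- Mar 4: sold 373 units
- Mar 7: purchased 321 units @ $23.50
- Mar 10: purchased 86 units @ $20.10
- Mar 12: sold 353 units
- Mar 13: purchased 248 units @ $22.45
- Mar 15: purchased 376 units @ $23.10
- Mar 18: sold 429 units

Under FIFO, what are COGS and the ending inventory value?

Mar 4, 373 sold [FIFO — oldest first]: 297 @ $23.55 + 76 @ $23.10 = $8,749.95
Mar 12, 353 sold [FIFO — oldest first]: 265 @ $23.10 + 88 @ $23.50 = $8,189.50
Mar 18, 429 sold [FIFO — oldest first]: 233 @ $23.50 + 86 @ $20.10 + 110 @ $22.45 = $9,673.60
Total COGS = $8,749.95 + $8,189.50 + $9,673.60 = $26,613.05
Ending inventory: 138 @ $22.45 + 376 @ $23.10 = $11,783.70
Check: goods available $38,396.75 = COGS $26,613.05 + ending $11,783.70

COGS = $26,613.05; ending inventory = $11,783.70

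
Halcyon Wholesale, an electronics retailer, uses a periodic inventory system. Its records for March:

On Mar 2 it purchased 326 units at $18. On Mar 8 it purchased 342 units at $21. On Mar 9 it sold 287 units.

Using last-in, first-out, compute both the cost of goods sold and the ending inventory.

Mar 9, 287 sold [LIFO — newest first]: 287 @ $21 = $6,027
Ending inventory: 326 @ $18 + 55 @ $21 = $7,023

COGS = $6,027; ending inventory = $7,023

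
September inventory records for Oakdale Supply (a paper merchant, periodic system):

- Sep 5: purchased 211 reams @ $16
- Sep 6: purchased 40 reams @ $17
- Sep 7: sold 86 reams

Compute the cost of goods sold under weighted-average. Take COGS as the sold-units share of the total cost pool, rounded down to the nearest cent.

COGS = $1,389.70

Sep 7, sell 86: 86/251 × $4,056.00 → $1,389.70
Ending inventory (cost pool remaining) = $2,666.30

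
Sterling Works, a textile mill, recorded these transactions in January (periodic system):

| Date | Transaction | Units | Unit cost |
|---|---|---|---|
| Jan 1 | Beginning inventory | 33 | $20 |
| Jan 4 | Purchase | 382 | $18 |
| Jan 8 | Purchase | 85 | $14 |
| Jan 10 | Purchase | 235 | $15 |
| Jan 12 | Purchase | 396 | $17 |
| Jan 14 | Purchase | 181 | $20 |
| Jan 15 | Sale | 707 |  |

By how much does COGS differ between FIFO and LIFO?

$471

FIFO COGS: 33 @ $20 + 382 @ $18 + 85 @ $14 + 207 @ $15 = $11,831
LIFO COGS: 181 @ $20 + 396 @ $17 + 130 @ $15 = $12,302
Difference = |$11,831 − $12,302| = $471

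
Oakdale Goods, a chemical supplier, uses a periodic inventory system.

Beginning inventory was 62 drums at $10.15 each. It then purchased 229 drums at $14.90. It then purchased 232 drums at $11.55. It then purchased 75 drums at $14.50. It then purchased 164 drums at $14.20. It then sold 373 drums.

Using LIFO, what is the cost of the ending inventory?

Sale 1 (373) [LIFO — newest first]: 164 @ $14.20 + 75 @ $14.50 + 134 @ $11.55 = $4,964.00
Ending inventory: 62 @ $10.15 + 229 @ $14.90 + 98 @ $11.55 = $5,173.30

Ending inventory = $5,173.30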